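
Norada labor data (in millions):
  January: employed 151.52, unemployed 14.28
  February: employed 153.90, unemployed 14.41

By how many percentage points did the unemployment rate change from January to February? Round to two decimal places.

January: labor force = 151.52 + 14.28 = 165.80; u = 14.28/165.80 = 8.61%.
February: labor force = 153.90 + 14.41 = 168.31; u = 14.41/168.31 = 8.56%.
Change = 8.56% − 8.61% = −0.05 pp.

The unemployment rate changed by −0.05 percentage points.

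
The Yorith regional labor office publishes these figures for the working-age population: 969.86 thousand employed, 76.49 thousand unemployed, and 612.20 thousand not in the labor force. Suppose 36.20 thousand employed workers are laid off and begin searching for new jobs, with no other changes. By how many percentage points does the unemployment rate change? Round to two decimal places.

Initially, labor force = 969.86 + 76.49 = 1,046.35 thousand, so u = 76.49/1,046.35 = 7.31%.
After the change, employed falls and unemployed rises by 36.20; labor force unchanged → E = 933.66, U = 112.69, labor force = 1,046.35 thousand.
New unemployment rate = 112.69 / 1,046.35 = 10.77%.
Change = 10.77% − 7.31% = +3.46 percentage points.

The unemployment rate changes by +3.46 percentage points.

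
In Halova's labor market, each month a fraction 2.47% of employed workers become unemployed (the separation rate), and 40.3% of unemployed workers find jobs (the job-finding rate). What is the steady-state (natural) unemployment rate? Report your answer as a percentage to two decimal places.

At steady state the flows balance: s·E = f·U, so U/(E+U) = s/(s+f).
u* = 2.47 / (2.47 + 40.3) = 2.47 / 42.77 = 5.78%.

Steady-state unemployment rate ≈ 5.78%.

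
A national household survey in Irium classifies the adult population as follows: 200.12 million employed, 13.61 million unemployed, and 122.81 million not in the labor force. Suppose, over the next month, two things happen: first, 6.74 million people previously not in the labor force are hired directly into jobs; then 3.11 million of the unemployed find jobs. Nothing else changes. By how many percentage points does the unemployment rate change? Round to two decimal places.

Initially, labor force = 200.12 + 13.61 = 213.73 million, so u = 13.61/213.73 = 6.37%.
After the first change, employed and labor force both rise by 6.74; unemployed unchanged → E = 206.86, U = 13.61, labor force = 220.47 million.
After the second change, unemployed falls and employed rises by 3.11; labor force unchanged → E = 209.97, U = 10.50, labor force = 220.47 million.
New unemployment rate = 10.50 / 220.47 = 4.76%.
Change = 4.76% − 6.37% = −1.61 percentage points.

The unemployment rate changes by −1.61 percentage points.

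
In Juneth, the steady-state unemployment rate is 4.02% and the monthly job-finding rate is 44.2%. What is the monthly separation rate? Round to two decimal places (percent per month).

Separation rate ≈ 1.85% per month.

From u* = s/(s+f): s = u·f/(1−u).
s = 0.0402 × 44.2 / (1 − 0.0402) = 1.7768 / 0.9598 ≈ 1.85% per month.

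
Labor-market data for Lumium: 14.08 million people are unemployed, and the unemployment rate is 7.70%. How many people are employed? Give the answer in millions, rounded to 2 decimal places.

About 168.78 million are employed.

Labor force = U / u = 14.08 / 0.0770 ≈ 182.86 million.
Employed = labor force − unemployed = 182.86 − 14.08 = 168.78 million.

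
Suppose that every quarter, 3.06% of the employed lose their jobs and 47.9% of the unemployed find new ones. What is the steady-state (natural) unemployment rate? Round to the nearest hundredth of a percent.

Steady-state unemployment rate ≈ 6.00%.

At steady state the flows balance: s·E = f·U, so U/(E+U) = s/(s+f).
u* = 3.06 / (3.06 + 47.9) = 3.06 / 50.96 = 6.00%.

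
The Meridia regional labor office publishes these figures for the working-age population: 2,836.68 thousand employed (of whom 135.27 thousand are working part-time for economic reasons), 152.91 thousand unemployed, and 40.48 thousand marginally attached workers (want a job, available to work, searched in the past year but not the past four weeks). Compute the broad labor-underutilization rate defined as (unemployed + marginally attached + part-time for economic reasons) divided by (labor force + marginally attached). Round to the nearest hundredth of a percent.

Broad underutilization rate ≈ 10.85%.

Labor force = 2,836.68 + 152.91 = 2,989.59 thousand.
Numerator = 152.91 + 40.48 + 135.27 = 328.66 thousand.
Denominator = 2,989.59 + 40.48 = 3,030.07 thousand.
Broad rate = 328.66 / 3,030.07 = 10.85%.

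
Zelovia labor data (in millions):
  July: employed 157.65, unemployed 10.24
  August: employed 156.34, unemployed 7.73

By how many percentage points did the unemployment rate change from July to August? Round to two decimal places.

July: labor force = 157.65 + 10.24 = 167.89; u = 10.24/167.89 = 6.10%.
August: labor force = 156.34 + 7.73 = 164.07; u = 7.73/164.07 = 4.71%.
Change = 4.71% − 6.10% = −1.39 pp.

The unemployment rate changed by −1.39 percentage points.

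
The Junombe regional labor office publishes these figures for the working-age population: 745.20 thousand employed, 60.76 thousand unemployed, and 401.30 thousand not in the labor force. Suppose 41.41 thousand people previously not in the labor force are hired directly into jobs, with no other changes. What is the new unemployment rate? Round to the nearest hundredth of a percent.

New unemployment rate ≈ 7.17%.

Initially, labor force = 745.20 + 60.76 = 805.96 thousand, so u = 60.76/805.96 = 7.54%.
After the change, employed and labor force both rise by 41.41; unemployed unchanged → E = 786.61, U = 60.76, labor force = 847.37 thousand.
New unemployment rate = 60.76 / 847.37 = 7.17%.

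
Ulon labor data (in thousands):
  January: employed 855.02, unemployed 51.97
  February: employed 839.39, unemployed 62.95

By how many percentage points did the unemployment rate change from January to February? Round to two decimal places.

The unemployment rate changed by +1.25 percentage points.

January: labor force = 855.02 + 51.97 = 906.99; u = 51.97/906.99 = 5.73%.
February: labor force = 839.39 + 62.95 = 902.34; u = 62.95/902.34 = 6.98%.
Change = 6.98% − 5.73% = +1.25 pp.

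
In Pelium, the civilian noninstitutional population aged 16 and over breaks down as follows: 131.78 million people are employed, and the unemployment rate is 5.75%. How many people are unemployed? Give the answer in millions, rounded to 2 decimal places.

About 8.04 million are unemployed.

Let U be the number unemployed. The labor force is E + U, and U/(E+U) = 0.0575.
So U = 0.0575 × 131.78 / (1 − 0.0575) = 7.5774 / 0.9425 ≈ 8.04 million.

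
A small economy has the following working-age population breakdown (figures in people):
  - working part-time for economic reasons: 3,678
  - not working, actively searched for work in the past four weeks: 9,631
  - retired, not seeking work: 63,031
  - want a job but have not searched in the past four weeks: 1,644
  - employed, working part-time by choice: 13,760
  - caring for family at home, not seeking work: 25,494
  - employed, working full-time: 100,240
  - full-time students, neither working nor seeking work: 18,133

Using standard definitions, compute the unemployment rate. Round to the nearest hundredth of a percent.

Employed = 3,678 + 13,760 + 100,240 = 117,678 (anyone who worked, including part-time for economic reasons, counts as employed).
Unemployed = 9,631.
Labor force = 117,678 + 9,631 = 127,309.
Unemployment rate = 9,631 / 127,309 = 7.57%.

Unemployment rate ≈ 7.57%.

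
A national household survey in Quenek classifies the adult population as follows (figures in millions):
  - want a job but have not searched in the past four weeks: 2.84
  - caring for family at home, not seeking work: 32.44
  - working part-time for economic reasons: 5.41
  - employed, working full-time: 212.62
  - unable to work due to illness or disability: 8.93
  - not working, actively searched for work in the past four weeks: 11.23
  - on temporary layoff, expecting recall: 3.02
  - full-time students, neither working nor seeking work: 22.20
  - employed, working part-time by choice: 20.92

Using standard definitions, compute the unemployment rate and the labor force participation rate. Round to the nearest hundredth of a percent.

Unemployment rate ≈ 5.63%; labor force participation rate ≈ 79.22%.

Employed = 5.41 + 212.62 + 20.92 = 238.95 million (anyone who worked, including part-time for economic reasons, counts as employed).
Unemployed = 11.23 + 3.02 = 14.25 million (jobless and actively searching, or on temporary layoff).
Labor force = 238.95 + 14.25 = 253.20 million.
Not in labor force = 2.84 + 32.44 + 8.93 + 22.20 = 66.41 million (those not working and not actively searching are outside the labor force — including those who want a job but have given up searching).
Civilian working-age population = 253.20 + 66.41 = 319.61 million.
Unemployment rate = 14.25 / 253.20 = 5.63%.
Labor force participation rate = 253.20 / 319.61 = 79.22%.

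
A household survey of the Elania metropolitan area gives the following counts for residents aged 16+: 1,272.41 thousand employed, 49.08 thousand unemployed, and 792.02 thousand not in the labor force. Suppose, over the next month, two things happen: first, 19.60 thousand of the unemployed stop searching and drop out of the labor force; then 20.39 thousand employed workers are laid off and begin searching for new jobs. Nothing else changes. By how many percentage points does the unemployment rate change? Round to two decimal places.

The unemployment rate changes by +0.12 percentage points.

Initially, labor force = 1,272.41 + 49.08 = 1,321.49 thousand, so u = 49.08/1,321.49 = 3.71%.
After the first change, unemployed and labor force both fall by 19.60 → E = 1,272.41, U = 29.48, labor force = 1,301.89 thousand.
After the second change, employed falls and unemployed rises by 20.39; labor force unchanged → E = 1,252.02, U = 49.87, labor force = 1,301.89 thousand.
New unemployment rate = 49.87 / 1,301.89 = 3.83%.
Change = 3.83% − 3.71% = +0.12 percentage points.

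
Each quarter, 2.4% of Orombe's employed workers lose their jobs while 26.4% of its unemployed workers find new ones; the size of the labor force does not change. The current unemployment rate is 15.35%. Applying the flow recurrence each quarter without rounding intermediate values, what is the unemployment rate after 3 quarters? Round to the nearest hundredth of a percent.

With a fixed labor force, u_{t+1} = u_t + s·(1−u_t) − f·u_t = u_t·(1−s−f) + s.
Here 1−s−f = 0.712 and s = 0.024.
u_1 = 0.153500 × 0.712 + 0.024 = 0.133292.
u_2 = 0.133292 × 0.712 + 0.024 = 0.118904.
u_3 = 0.118904 × 0.712 + 0.024 = 0.108660.

Unemployment rate after three quarters ≈ 10.87%.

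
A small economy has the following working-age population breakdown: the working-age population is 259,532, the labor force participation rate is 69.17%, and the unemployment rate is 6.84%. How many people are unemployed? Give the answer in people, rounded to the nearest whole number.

About 12,279 are unemployed.

Labor force = 0.6917 × 259,532 = 179,518.
Unemployed = 0.0684 × 179,518 ≈ 12,279.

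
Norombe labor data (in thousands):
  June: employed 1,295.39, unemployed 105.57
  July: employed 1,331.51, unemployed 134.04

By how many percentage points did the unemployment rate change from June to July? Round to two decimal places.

June: labor force = 1,295.39 + 105.57 = 1,400.96; u = 105.57/1,400.96 = 7.54%.
July: labor force = 1,331.51 + 134.04 = 1,465.55; u = 134.04/1,465.55 = 9.15%.
Change = 9.15% − 7.54% = +1.61 pp.

The unemployment rate changed by +1.61 percentage points.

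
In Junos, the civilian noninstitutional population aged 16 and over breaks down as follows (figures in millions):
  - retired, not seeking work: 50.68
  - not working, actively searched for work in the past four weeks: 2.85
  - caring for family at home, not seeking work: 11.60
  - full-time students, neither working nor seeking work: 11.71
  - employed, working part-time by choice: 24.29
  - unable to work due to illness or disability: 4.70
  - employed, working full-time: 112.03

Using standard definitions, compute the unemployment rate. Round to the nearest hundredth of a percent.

Employed = 24.29 + 112.03 = 136.32 million.
Unemployed = 2.85 million.
Labor force = 136.32 + 2.85 = 139.17 million.
Unemployment rate = 2.85 / 139.17 = 2.05%.

Unemployment rate ≈ 2.05%.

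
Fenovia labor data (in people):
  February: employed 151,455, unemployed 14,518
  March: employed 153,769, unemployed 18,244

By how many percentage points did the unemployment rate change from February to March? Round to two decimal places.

The unemployment rate changed by +1.86 percentage points.

February: labor force = 151,455 + 14,518 = 165,973; u = 14,518/165,973 = 8.75%.
March: labor force = 153,769 + 18,244 = 172,013; u = 18,244/172,013 = 10.61%.
Change = 10.61% − 8.75% = +1.86 pp.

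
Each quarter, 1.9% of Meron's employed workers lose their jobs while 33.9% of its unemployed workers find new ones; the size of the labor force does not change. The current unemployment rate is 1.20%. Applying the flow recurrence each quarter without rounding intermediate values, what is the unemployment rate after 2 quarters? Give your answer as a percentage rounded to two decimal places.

Unemployment rate after two quarters ≈ 3.61%.

With a fixed labor force, u_{t+1} = u_t + s·(1−u_t) − f·u_t = u_t·(1−s−f) + s.
Here 1−s−f = 0.642 and s = 0.019.
u_1 = 0.012000 × 0.642 + 0.019 = 0.026704.
u_2 = 0.026704 × 0.642 + 0.019 = 0.036144.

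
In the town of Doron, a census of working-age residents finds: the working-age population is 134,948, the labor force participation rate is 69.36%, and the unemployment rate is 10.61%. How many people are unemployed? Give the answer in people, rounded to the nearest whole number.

Labor force = 0.6936 × 134,948 = 93,600.
Unemployed = 0.1061 × 93,600 ≈ 9,931.

About 9,931 are unemployed.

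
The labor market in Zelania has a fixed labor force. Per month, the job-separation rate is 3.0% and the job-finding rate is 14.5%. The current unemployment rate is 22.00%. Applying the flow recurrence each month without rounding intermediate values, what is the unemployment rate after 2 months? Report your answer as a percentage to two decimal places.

Unemployment rate after two months ≈ 20.45%.

With a fixed labor force, u_{t+1} = u_t + s·(1−u_t) − f·u_t = u_t·(1−s−f) + s.
Here 1−s−f = 0.825 and s = 0.030.
u_1 = 0.220000 × 0.825 + 0.030 = 0.211500.
u_2 = 0.211500 × 0.825 + 0.030 = 0.204487.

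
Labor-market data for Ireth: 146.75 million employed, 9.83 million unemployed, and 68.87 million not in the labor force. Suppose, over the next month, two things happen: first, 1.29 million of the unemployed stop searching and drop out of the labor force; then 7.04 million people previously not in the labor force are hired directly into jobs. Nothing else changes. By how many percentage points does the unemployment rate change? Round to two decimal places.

Initially, labor force = 146.75 + 9.83 = 156.58 million, so u = 9.83/156.58 = 6.28%.
After the first change, unemployed and labor force both fall by 1.29 → E = 146.75, U = 8.54, labor force = 155.29 million.
After the second change, employed and labor force both rise by 7.04; unemployed unchanged → E = 153.79, U = 8.54, labor force = 162.33 million.
New unemployment rate = 8.54 / 162.33 = 5.26%.
Change = 5.26% − 6.28% = −1.02 percentage points.

The unemployment rate changes by −1.02 percentage points.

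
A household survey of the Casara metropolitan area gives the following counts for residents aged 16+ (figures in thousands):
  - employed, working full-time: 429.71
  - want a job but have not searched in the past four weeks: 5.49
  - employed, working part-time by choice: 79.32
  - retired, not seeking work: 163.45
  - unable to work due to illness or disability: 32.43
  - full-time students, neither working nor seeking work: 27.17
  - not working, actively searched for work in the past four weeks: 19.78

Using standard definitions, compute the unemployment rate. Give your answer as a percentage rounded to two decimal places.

Employed = 429.71 + 79.32 = 509.03 thousand.
Unemployed = 19.78 thousand.
Labor force = 509.03 + 19.78 = 528.81 thousand.
Unemployment rate = 19.78 / 528.81 = 3.74%.

Unemployment rate ≈ 3.74%.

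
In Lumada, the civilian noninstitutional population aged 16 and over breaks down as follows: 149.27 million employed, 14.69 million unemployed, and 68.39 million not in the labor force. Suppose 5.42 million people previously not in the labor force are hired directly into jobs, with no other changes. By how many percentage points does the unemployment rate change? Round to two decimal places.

The unemployment rate changes by −0.29 percentage points.

Initially, labor force = 149.27 + 14.69 = 163.96 million, so u = 14.69/163.96 = 8.96%.
After the change, employed and labor force both rise by 5.42; unemployed unchanged → E = 154.69, U = 14.69, labor force = 169.38 million.
New unemployment rate = 14.69 / 169.38 = 8.67%.
Change = 8.67% − 8.96% = −0.29 percentage points.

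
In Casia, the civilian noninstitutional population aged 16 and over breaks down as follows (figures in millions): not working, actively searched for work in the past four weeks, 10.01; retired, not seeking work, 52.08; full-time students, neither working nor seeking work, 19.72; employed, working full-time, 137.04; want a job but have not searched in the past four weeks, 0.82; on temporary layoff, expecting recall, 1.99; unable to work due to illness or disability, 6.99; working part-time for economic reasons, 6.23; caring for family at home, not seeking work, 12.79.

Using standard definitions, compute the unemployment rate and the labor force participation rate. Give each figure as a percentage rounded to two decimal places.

Unemployment rate ≈ 7.73%; labor force participation rate ≈ 62.69%.

Employed = 137.04 + 6.23 = 143.27 million (anyone who worked, including part-time for economic reasons, counts as employed).
Unemployed = 10.01 + 1.99 = 12.00 million (jobless and actively searching, or on temporary layoff).
Labor force = 143.27 + 12.00 = 155.27 million.
Not in labor force = 52.08 + 19.72 + 0.82 + 6.99 + 12.79 = 92.40 million (those not working and not actively searching are outside the labor force — including those who want a job but have given up searching).
Civilian working-age population = 155.27 + 92.40 = 247.67 million.
Unemployment rate = 12.00 / 155.27 = 7.73%.
Labor force participation rate = 155.27 / 247.67 = 62.69%.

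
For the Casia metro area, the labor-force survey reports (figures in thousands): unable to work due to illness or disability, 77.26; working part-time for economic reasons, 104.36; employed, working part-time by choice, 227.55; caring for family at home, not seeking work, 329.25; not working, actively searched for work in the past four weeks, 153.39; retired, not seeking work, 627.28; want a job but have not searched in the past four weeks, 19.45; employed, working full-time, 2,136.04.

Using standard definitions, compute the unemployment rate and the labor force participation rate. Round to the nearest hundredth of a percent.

Employed = 104.36 + 227.55 + 2,136.04 = 2,467.95 thousand (anyone who worked, including part-time for economic reasons, counts as employed).
Unemployed = 153.39 thousand.
Labor force = 2,467.95 + 153.39 = 2,621.34 thousand.
Not in labor force = 77.26 + 329.25 + 627.28 + 19.45 = 1,053.24 thousand (those not working and not actively searching are outside the labor force — including those who want a job but have given up searching).
Civilian working-age population = 2,621.34 + 1,053.24 = 3,674.58 thousand.
Unemployment rate = 153.39 / 2,621.34 = 5.85%.
Labor force participation rate = 2,621.34 / 3,674.58 = 71.34%.

Unemployment rate ≈ 5.85%; labor force participation rate ≈ 71.34%.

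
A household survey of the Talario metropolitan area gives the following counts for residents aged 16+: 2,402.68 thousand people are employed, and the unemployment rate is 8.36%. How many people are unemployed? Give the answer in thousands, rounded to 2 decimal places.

Let U be the number unemployed. The labor force is E + U, and U/(E+U) = 0.0836.
So U = 0.0836 × 2,402.68 / (1 − 0.0836) = 200.8640 / 0.9164 ≈ 219.19 thousand.

About 219.19 thousand are unemployed.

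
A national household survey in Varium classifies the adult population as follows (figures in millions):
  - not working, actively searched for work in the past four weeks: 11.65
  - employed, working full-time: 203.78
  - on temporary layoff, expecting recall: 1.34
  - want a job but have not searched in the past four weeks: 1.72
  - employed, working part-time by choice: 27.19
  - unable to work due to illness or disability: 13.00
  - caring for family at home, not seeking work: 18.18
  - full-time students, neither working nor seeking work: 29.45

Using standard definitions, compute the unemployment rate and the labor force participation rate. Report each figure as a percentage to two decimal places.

Employed = 203.78 + 27.19 = 230.97 million.
Unemployed = 11.65 + 1.34 = 12.99 million (jobless and actively searching, or on temporary layoff).
Labor force = 230.97 + 12.99 = 243.96 million.
Not in labor force = 1.72 + 13.00 + 18.18 + 29.45 = 62.35 million (those not working and not actively searching are outside the labor force — including those who want a job but have given up searching).
Civilian working-age population = 243.96 + 62.35 = 306.31 million.
Unemployment rate = 12.99 / 243.96 = 5.32%.
Labor force participation rate = 243.96 / 306.31 = 79.64%.

Unemployment rate ≈ 5.32%; labor force participation rate ≈ 79.64%.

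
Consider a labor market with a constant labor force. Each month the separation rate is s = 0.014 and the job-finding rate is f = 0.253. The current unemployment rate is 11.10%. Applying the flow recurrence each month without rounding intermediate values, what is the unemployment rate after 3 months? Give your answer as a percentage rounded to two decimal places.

With a fixed labor force, u_{t+1} = u_t + s·(1−u_t) − f·u_t = u_t·(1−s−f) + s.
Here 1−s−f = 0.733 and s = 0.014.
u_1 = 0.111000 × 0.733 + 0.014 = 0.095363.
u_2 = 0.095363 × 0.733 + 0.014 = 0.083901.
u_3 = 0.083901 × 0.733 + 0.014 = 0.075499.

Unemployment rate after three months ≈ 7.55%.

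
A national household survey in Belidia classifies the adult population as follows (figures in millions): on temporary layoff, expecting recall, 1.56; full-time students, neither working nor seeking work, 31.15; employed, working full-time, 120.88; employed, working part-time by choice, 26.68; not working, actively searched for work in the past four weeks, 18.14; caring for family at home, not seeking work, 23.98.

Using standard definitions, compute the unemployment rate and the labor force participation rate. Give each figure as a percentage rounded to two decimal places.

Unemployment rate ≈ 11.78%; labor force participation rate ≈ 75.21%.

Employed = 120.88 + 26.68 = 147.56 million.
Unemployed = 1.56 + 18.14 = 19.70 million (jobless and actively searching, or on temporary layoff).
Labor force = 147.56 + 19.70 = 167.26 million.
Not in labor force = 31.15 + 23.98 = 55.13 million (those not working and not actively searching are outside the labor force).
Civilian working-age population = 167.26 + 55.13 = 222.39 million.
Unemployment rate = 19.70 / 167.26 = 11.78%.
Labor force participation rate = 167.26 / 222.39 = 75.21%.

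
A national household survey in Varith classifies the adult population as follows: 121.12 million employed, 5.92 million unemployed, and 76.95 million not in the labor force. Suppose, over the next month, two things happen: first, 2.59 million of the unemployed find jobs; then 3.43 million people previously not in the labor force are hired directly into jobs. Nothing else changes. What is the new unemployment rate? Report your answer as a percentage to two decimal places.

New unemployment rate ≈ 2.55%.

Initially, labor force = 121.12 + 5.92 = 127.04 million, so u = 5.92/127.04 = 4.66%.
After the first change, unemployed falls and employed rises by 2.59; labor force unchanged → E = 123.71, U = 3.33, labor force = 127.04 million.
After the second change, employed and labor force both rise by 3.43; unemployed unchanged → E = 127.14, U = 3.33, labor force = 130.47 million.
New unemployment rate = 3.33 / 130.47 = 2.55%.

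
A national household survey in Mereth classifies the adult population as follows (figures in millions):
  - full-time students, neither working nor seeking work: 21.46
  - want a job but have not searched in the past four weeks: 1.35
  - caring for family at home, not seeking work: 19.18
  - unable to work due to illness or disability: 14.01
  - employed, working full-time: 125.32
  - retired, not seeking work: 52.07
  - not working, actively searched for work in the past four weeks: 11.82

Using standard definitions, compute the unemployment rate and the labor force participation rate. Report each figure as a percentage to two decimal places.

Employed = 125.32 million.
Unemployed = 11.82 million.
Labor force = 125.32 + 11.82 = 137.14 million.
Not in labor force = 21.46 + 1.35 + 19.18 + 14.01 + 52.07 = 108.07 million (those not working and not actively searching are outside the labor force — including those who want a job but have given up searching).
Civilian working-age population = 137.14 + 108.07 = 245.21 million.
Unemployment rate = 11.82 / 137.14 = 8.62%.
Labor force participation rate = 137.14 / 245.21 = 55.93%.

Unemployment rate ≈ 8.62%; labor force participation rate ≈ 55.93%.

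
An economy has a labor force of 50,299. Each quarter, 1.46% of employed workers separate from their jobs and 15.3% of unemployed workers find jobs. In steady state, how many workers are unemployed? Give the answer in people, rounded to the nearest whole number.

About 4,382 are unemployed in steady state.

Steady-state unemployment rate u* = s/(s+f) = 1.46/(1.46+15.3) = 0.087112.
Unemployed = u* × labor force = 0.087112 × 50,299 ≈ 4,382.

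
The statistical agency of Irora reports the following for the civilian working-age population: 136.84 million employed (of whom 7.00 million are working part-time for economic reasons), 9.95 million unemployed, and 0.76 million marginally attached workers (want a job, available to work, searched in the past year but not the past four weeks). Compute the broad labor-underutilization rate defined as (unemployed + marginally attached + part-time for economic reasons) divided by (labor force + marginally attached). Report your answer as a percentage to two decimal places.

Broad underutilization rate ≈ 12.00%.

Labor force = 136.84 + 9.95 = 146.79 million.
Numerator = 9.95 + 0.76 + 7.00 = 17.71 million.
Denominator = 146.79 + 0.76 = 147.55 million.
Broad rate = 17.71 / 147.55 = 12.00%.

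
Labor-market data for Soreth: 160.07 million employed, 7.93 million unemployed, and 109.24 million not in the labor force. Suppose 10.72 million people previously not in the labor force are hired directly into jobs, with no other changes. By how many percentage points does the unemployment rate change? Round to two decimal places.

Initially, labor force = 160.07 + 7.93 = 168.00 million, so u = 7.93/168.00 = 4.72%.
After the change, employed and labor force both rise by 10.72; unemployed unchanged → E = 170.79, U = 7.93, labor force = 178.72 million.
New unemployment rate = 7.93 / 178.72 = 4.44%.
Change = 4.44% − 4.72% = −0.28 percentage points.

The unemployment rate changes by −0.28 percentage points.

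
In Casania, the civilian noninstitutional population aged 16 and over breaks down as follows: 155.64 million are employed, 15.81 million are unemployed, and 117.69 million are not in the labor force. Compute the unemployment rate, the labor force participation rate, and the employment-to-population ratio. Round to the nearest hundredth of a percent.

Unemployment rate ≈ 9.22%; labor force participation rate ≈ 59.30%; employment-population ratio ≈ 53.83%.

Labor force = employed + unemployed = 155.64 + 15.81 = 171.45 million.
Working-age population = 171.45 + 117.69 = 289.14 million.
Unemployment rate = 15.81 / 171.45 = 9.22%.
Labor force participation rate = 171.45 / 289.14 = 59.30%.
Employment-population ratio = 155.64 / 289.14 = 53.83%.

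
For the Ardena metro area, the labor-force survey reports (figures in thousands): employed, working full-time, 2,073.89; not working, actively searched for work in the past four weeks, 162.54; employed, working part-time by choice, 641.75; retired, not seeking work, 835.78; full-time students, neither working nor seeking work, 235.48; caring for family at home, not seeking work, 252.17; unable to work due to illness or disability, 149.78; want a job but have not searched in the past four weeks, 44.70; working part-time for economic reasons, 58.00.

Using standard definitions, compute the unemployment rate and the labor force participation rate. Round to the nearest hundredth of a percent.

Employed = 2,073.89 + 641.75 + 58.00 = 2,773.64 thousand (anyone who worked, including part-time for economic reasons, counts as employed).
Unemployed = 162.54 thousand.
Labor force = 2,773.64 + 162.54 = 2,936.18 thousand.
Not in labor force = 835.78 + 235.48 + 252.17 + 149.78 + 44.70 = 1,517.91 thousand (those not working and not actively searching are outside the labor force — including those who want a job but have given up searching).
Civilian working-age population = 2,936.18 + 1,517.91 = 4,454.09 thousand.
Unemployment rate = 162.54 / 2,936.18 = 5.54%.
Labor force participation rate = 2,936.18 / 4,454.09 = 65.92%.

Unemployment rate ≈ 5.54%; labor force participation rate ≈ 65.92%.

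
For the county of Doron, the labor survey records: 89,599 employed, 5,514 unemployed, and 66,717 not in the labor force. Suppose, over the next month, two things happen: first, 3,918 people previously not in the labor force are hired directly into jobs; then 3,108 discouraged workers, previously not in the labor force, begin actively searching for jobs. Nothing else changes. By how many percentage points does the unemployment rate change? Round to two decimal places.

The unemployment rate changes by +2.64 percentage points.

Initially, labor force = 89,599 + 5,514 = 95,113, so u = 5,514/95,113 = 5.80%.
After the first change, employed and labor force both rise by 3,918; unemployed unchanged → E = 93,517, U = 5,514, labor force = 99,031.
After the second change, unemployed and labor force both rise by 3,108 → E = 93,517, U = 8,622, labor force = 102,139.
New unemployment rate = 8,622 / 102,139 = 8.44%.
Change = 8.44% − 5.80% = +2.64 percentage points.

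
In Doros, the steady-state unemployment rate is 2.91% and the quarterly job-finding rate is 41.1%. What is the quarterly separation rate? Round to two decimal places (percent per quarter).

From u* = s/(s+f): s = u·f/(1−u).
s = 0.0291 × 41.1 / (1 − 0.0291) = 1.1960 / 0.9709 ≈ 1.23% per quarter.

Separation rate ≈ 1.23% per quarter.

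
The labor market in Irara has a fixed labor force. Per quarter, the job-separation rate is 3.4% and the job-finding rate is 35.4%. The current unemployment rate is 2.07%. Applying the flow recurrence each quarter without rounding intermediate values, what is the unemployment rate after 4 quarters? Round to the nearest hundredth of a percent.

With a fixed labor force, u_{t+1} = u_t + s·(1−u_t) − f·u_t = u_t·(1−s−f) + s.
Here 1−s−f = 0.612 and s = 0.034.
u_1 = 0.020700 × 0.612 + 0.034 = 0.046668.
u_2 = 0.046668 × 0.612 + 0.034 = 0.062561.
u_3 = 0.062561 × 0.612 + 0.034 = 0.072287.
u_4 = 0.072287 × 0.612 + 0.034 = 0.078240.

Unemployment rate after four quarters ≈ 7.82%.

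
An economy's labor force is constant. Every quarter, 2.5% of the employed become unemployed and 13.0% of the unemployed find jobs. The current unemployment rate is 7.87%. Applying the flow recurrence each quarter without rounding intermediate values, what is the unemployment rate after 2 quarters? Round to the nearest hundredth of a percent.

Unemployment rate after two quarters ≈ 10.23%.

With a fixed labor force, u_{t+1} = u_t + s·(1−u_t) − f·u_t = u_t·(1−s−f) + s.
Here 1−s−f = 0.845 and s = 0.025.
u_1 = 0.078700 × 0.845 + 0.025 = 0.091502.
u_2 = 0.091502 × 0.845 + 0.025 = 0.102319.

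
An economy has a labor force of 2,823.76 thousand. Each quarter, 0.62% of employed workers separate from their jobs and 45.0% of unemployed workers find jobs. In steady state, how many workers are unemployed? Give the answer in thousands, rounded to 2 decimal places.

Steady-state unemployment rate u* = s/(s+f) = 0.62/(0.62+45.0) = 0.013591.
Unemployed = u* × labor force = 0.013591 × 2,823.76 ≈ 38.38 thousand.

About 38.38 thousand are unemployed in steady state.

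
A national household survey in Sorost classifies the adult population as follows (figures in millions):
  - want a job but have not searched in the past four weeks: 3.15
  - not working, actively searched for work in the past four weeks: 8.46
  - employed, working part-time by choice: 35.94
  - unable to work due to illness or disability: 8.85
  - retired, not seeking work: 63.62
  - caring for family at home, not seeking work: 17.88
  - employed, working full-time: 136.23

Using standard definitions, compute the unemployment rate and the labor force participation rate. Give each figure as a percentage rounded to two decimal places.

Employed = 35.94 + 136.23 = 172.17 million.
Unemployed = 8.46 million.
Labor force = 172.17 + 8.46 = 180.63 million.
Not in labor force = 3.15 + 8.85 + 63.62 + 17.88 = 93.50 million (those not working and not actively searching are outside the labor force — including those who want a job but have given up searching).
Civilian working-age population = 180.63 + 93.50 = 274.13 million.
Unemployment rate = 8.46 / 180.63 = 4.68%.
Labor force participation rate = 180.63 / 274.13 = 65.89%.

Unemployment rate ≈ 4.68%; labor force participation rate ≈ 65.89%.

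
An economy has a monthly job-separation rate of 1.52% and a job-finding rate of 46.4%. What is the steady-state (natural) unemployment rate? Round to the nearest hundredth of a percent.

Steady-state unemployment rate ≈ 3.17%.

At steady state the flows balance: s·E = f·U, so U/(E+U) = s/(s+f).
u* = 1.52 / (1.52 + 46.4) = 1.52 / 47.92 = 3.17%.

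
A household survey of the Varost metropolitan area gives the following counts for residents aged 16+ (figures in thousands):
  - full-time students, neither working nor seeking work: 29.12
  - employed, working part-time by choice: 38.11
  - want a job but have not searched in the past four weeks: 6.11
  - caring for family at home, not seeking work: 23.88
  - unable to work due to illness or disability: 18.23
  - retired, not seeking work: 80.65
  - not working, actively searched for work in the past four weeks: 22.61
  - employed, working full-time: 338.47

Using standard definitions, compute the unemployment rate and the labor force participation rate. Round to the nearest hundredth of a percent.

Employed = 38.11 + 338.47 = 376.58 thousand.
Unemployed = 22.61 thousand.
Labor force = 376.58 + 22.61 = 399.19 thousand.
Not in labor force = 29.12 + 6.11 + 23.88 + 18.23 + 80.65 = 157.99 thousand (those not working and not actively searching are outside the labor force — including those who want a job but have given up searching).
Civilian working-age population = 399.19 + 157.99 = 557.18 thousand.
Unemployment rate = 22.61 / 399.19 = 5.66%.
Labor force participation rate = 399.19 / 557.18 = 71.64%.

Unemployment rate ≈ 5.66%; labor force participation rate ≈ 71.64%.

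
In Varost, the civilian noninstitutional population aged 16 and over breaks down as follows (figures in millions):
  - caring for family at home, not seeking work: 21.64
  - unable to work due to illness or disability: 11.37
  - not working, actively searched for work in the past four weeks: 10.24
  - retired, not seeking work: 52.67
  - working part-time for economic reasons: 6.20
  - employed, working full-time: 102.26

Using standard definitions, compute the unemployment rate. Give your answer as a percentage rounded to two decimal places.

Unemployment rate ≈ 8.63%.

Employed = 6.20 + 102.26 = 108.46 million (anyone who worked, including part-time for economic reasons, counts as employed).
Unemployed = 10.24 million.
Labor force = 108.46 + 10.24 = 118.70 million.
Unemployment rate = 10.24 / 118.70 = 8.63%.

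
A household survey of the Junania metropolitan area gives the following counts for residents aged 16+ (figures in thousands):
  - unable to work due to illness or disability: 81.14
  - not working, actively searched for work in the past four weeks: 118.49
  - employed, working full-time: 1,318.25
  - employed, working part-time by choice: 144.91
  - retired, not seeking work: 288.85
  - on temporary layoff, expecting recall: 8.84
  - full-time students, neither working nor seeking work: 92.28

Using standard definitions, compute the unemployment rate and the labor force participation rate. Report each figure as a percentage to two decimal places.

Employed = 1,318.25 + 144.91 = 1,463.16 thousand.
Unemployed = 118.49 + 8.84 = 127.33 thousand (jobless and actively searching, or on temporary layoff).
Labor force = 1,463.16 + 127.33 = 1,590.49 thousand.
Not in labor force = 81.14 + 288.85 + 92.28 = 462.27 thousand (those not working and not actively searching are outside the labor force).
Civilian working-age population = 1,590.49 + 462.27 = 2,052.76 thousand.
Unemployment rate = 127.33 / 1,590.49 = 8.01%.
Labor force participation rate = 1,590.49 / 2,052.76 = 77.48%.

Unemployment rate ≈ 8.01%; labor force participation rate ≈ 77.48%.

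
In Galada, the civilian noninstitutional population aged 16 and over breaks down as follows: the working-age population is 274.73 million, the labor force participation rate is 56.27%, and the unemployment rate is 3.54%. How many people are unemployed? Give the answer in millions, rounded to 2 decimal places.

Labor force = 0.5627 × 274.73 = 154.59 million.
Unemployed = 0.0354 × 154.59 ≈ 5.47 million.

About 5.47 million are unemployed.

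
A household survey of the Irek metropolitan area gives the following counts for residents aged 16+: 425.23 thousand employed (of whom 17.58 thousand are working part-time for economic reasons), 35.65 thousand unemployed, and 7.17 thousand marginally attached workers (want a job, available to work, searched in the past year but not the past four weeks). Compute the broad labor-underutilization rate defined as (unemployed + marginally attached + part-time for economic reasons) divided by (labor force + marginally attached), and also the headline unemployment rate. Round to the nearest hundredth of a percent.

Broad underutilization rate ≈ 12.90%; headline unemployment rate ≈ 7.74%.

Labor force = 425.23 + 35.65 = 460.88 thousand.
Numerator = 35.65 + 7.17 + 17.58 = 60.40 thousand.
Denominator = 460.88 + 7.17 = 468.05 thousand.
Broad rate = 60.40 / 468.05 = 12.90%.
Headline unemployment rate = 35.65 / 460.88 = 7.74%.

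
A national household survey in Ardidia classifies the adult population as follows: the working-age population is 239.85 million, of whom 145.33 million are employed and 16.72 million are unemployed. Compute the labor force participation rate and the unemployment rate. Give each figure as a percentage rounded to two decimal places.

Labor force = employed + unemployed = 145.33 + 16.72 = 162.05 million.
Unemployment rate = 16.72 / 162.05 = 10.32%.
Labor force participation rate = 162.05 / 239.85 = 67.56%.

Labor force participation rate ≈ 67.56%; unemployment rate ≈ 10.32%.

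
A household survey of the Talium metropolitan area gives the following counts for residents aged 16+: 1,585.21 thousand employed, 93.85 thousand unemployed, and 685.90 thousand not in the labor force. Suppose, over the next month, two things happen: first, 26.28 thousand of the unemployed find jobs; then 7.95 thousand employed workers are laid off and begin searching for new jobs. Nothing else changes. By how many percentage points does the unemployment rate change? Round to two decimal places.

Initially, labor force = 1,585.21 + 93.85 = 1,679.06 thousand, so u = 93.85/1,679.06 = 5.59%.
After the first change, unemployed falls and employed rises by 26.28; labor force unchanged → E = 1,611.49, U = 67.57, labor force = 1,679.06 thousand.
After the second change, employed falls and unemployed rises by 7.95; labor force unchanged → E = 1,603.54, U = 75.52, labor force = 1,679.06 thousand.
New unemployment rate = 75.52 / 1,679.06 = 4.50%.
Change = 4.50% − 5.59% = −1.09 percentage points.

The unemployment rate changes by −1.09 percentage points.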